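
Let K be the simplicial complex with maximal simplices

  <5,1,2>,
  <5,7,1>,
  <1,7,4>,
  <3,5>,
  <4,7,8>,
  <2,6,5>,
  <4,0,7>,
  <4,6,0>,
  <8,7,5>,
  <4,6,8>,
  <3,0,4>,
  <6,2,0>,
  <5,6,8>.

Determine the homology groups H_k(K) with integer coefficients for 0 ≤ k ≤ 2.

H_0 = Z,  H_1 = Z,  H_2 = 0.

K has 9 vertices, 21 edges, 12 triangles.
rank ∂_0 = 0, rank ∂_1 = 8 ⇒ b_0 = 9 − 0 − 8 = 1; all invariant factors of ∂_1 are 1 so no torsion. So H_0 ≅ Z.
rank ∂_1 = 8, rank ∂_2 = 12 ⇒ b_1 = 21 − 8 − 12 = 1; all invariant factors of ∂_2 are 1 so no torsion. So H_1 ≅ Z.
rank ∂_2 = 12, rank ∂_3 = 0 ⇒ b_2 = 12 − 12 − 0 = 0. So H_2 ≅ 0.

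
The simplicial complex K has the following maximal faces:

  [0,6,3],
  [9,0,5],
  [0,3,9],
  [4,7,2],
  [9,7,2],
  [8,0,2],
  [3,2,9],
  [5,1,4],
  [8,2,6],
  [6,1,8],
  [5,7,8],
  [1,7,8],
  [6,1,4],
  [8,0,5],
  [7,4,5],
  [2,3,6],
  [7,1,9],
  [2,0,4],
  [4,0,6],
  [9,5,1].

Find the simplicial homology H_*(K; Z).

Fix the vertex order 0 < 1 < 2 < 3 < 4 < 5 < 6 < 7 < 8 < 9 and write every simplex with vertices in increasing order. Then dim K = 2 and the simplices of K are:

  0-simplices (10): [0], [1], [2], [3], [4], [5], [6], [7], [8], [9]
  1-simplices (30): (30 of them)
  2-simplices (20): (20 of them)

giving chain groups C_0 ≅ Z^10, C_1 ≅ Z^30, C_2 ≅ Z^20.

Boundary ∂_1: C_1 → C_0 maps an edge to its endpoints' difference, ∂[p,q] = q − p.
This gives a 10×30 integer matrix of rank 9; reducing to Smith normal form yields diagonal entries (1,1,1,1,1,1,1,1,1).

Boundary ∂_2: C_2 → C_1 acts by ∂[p,q,r] = [q,r] − [p,r] + [p,q]. For instance
  ∂[2,3,9] = [3,9] − [2,9] + [2,3],
  ∂[1,5,9] = [5,9] − [1,9] + [1,5].
The 30×20 boundary matrix has rank 20 and Smith normal form diag(1,1,1,1,1,1,1,1,1,1,1,1,1,1,1,1,1,1,1,2).

From H_k ≅ ker(∂_k) / im(∂_{k+1}) we obtain:

  H_0: rank C_0 − rank ∂_1 = 10 − 9 = 1, and the invariant factors of ∂_1 are all 1, so H_0 ≅ Z.
  H_1: rank ker ∂_1 − rank ∂_2 = (30 − 9) − 20 = 1, and ∂_2 has invariant factor 2 > 1, so H_1 ≅ Z ⊕ Z/2Z.
  H_2: rank ker ∂_2 − rank ∂_3 = (20 − 20) − 0 = 0, and there is no ∂_3, so H_2 ≅ 0.

As a check, the Euler characteristic is 10 − 30 + 20 = 0, which agrees with 1 − 1 + 0 = 0.

H_0 = Z,  H_1 = Z ⊕ Z/2Z,  H_2 = 0.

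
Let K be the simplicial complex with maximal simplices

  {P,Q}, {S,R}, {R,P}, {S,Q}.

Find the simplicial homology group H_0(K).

We work with the vertex ordering P < Q < R < S. The simplices of K, each written with vertices in increasing order, are:

  0-simplices (4): P, Q, R, S
  1-simplices (4): PQ, PR, QS, RS

giving chain groups C_0 ≅ Z^4, C_1 ≅ Z^4.

The boundary map ∂_1: C_1 → C_0 maps an edge to its endpoints' difference, ∂[p,q] = q − p. For instance
  ∂QS = S − Q.
The resulting 4×4 matrix has rank 3, and its Smith normal form has invariant factors (1,1,1).

Reading off H_k = ker ∂_k / im ∂_{k+1}:

  H_0: rank C_0 − rank ∂_1 = 4 − 3 = 1, and the invariant factors of ∂_1 are all 1, so H_0 = Z.

H_0 ≅ Z.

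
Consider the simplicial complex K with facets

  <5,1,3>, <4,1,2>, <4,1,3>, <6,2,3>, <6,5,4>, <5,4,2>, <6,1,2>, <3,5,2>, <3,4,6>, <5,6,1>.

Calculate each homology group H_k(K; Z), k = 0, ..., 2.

Order the vertices as 1 < 2 < 3 < 4 < 5 < 6. Listing each simplex with vertices in this order, K has dimension 2 with simplices:

  0-simplices (6): [1], [2], [3], [4], [5], [6]
  1-simplices (15): [1,2], [1,3], [1,4], [1,5], [1,6], [2,3], [2,4], [2,5], [2,6], [3,4], [3,5], [3,6], [4,5], [4,6], [5,6]
  2-simplices (10): [1,2,4], [1,2,6], [1,3,4], [1,3,5], [1,5,6], [2,3,5], [2,3,6], [2,4,5], [3,4,6], [4,5,6]

so the chain groups are C_0 ≅ Z^6, C_1 ≅ Z^15, C_2 ≅ Z^10.

Boundary ∂_1: C_1 → C_0 is given by ∂[p,q] = [q] − [p].
This gives a 6×15 integer matrix of rank 5; reducing to Smith normal form yields diagonal entries (1,1,1,1,1).

The boundary map ∂_2: C_2 → C_1 maps a triangle to the signed sum of its edges. For instance
  ∂[4,5,6] = [5,6] − [4,6] + [4,5],
  ∂[1,5,6] = [5,6] − [1,6] + [1,5].
As a 15×10 matrix over Z this has rank 10, with invariant factors (1,1,1,1,1,1,1,1,1,2).

Now H_k = ker ∂_k / im ∂_{k+1}, so:

  H_0: rank C_0 − rank ∂_1 = 6 − 5 = 1, and the invariant factors of ∂_1 are all 1, so H_0 = Z.
  H_1: rank ker ∂_1 − rank ∂_2 = (15 − 5) − 10 = 0, and ∂_2 has invariant factor 2 > 1, so H_1 = Z/2.
  H_2: rank ker ∂_2 − rank ∂_3 = (10 − 10) − 0 = 0, and there is no ∂_3, so H_2 = 0.

As a check, the Euler characteristic is 6 − 15 + 10 = 1, which agrees with 1 − 0 + 0 = 1.

H_0 = Z,  H_1 = Z/2,  H_2 = 0.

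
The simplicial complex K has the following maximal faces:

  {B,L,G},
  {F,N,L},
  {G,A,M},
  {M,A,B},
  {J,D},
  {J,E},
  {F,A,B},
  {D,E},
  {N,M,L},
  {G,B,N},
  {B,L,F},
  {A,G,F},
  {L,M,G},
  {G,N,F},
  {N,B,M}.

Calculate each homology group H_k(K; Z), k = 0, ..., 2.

Fix the vertex order A < B < D < E < F < G < J < L < M < N and write every simplex with vertices in increasing order. Then dim K = 2 and the simplices of K are:

  0-simplices (10): A, B, D, E, F, G, J, L, M, N
  1-simplices (21): AB, AF, AG, AM, BF, BG, BL, BM, BN, DE, DJ, EJ, FG, FL, FN, GL, GM, GN, LM, LN, MN
  2-simplices (12): ABF, ABM, AFG, AGM, BFL, BGL, BGN, BMN, FGN, FLN, GLM, LMN

Hence C_0 ≅ Z^10, C_1 ≅ Z^21, C_2 ≅ Z^12.

∂_1: C_1 → C_0 sends each edge [p,q] (with p < q) to q − p. For instance
  ∂GL = L − G.
As a 10×21 matrix over Z this has rank 8, with invariant factors (1,1,1,1,1,1,1,1).

Boundary ∂_2: C_2 → C_1 maps a triangle to the signed sum of its edges. For instance
  ∂ABF = BF − AF + AB,
  ∂BMN = MN − BN + BM.
As a 21×12 matrix over Z this has rank 12, with invariant factors (1,1,1,1,1,1,1,1,1,1,1,2).

From H_k ≅ ker(∂_k) / im(∂_{k+1}) we obtain:

  H_0: rank C_0 − rank ∂_1 = 10 − 8 = 2, and the invariant factors of ∂_1 are all 1, so H_0 ≅ Z^2.
  H_1: rank ker ∂_1 − rank ∂_2 = (21 − 8) − 12 = 1, and ∂_2 has invariant factor 2 > 1, so H_1 ≅ Z ⊕ Z/2.
  H_2: rank ker ∂_2 − rank ∂_3 = (12 − 12) − 0 = 0, and there is no ∂_3, so H_2 ≅ 0.

(K is a triangulation of the disjoint union of the real projective plane RP^2 and the circle S^1.)

H_0 ≅ Z^2,  H_1 ≅ Z ⊕ Z/2,  H_2 = 0.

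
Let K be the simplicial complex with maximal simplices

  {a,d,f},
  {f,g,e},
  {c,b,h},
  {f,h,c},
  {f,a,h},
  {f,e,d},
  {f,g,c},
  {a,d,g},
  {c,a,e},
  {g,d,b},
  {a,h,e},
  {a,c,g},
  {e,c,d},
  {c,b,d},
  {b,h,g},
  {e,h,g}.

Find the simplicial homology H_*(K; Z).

Fix the vertex order a < b < c < d < e < f < g < h and write every simplex with vertices in increasing order. Then dim K = 2 and the simplices of K are:

  0-simplices (8): a, b, c, d, e, f, g, h
  1-simplices (24): ac, ad, ae, af, ag, ah, bc, bd, bg, bh, cd, ce, cf, cg, ch, de, df, dg, ef, eg, eh, fg, fh, gh
  2-simplices (16): ace, acg, adf, adg, aeh, afh, bcd, bch, bdg, bgh, cde, cfg, cfh, def, efg, egh

giving chain groups C_0 ≅ Z^8, C_1 ≅ Z^24, C_2 ≅ Z^16.

∂_1: C_1 → C_0 sends each edge [p,q] (with p < q) to q − p. For instance
  ∂cd = d − c.
This gives a 8×24 integer matrix of rank 7; reducing to Smith normal form yields diagonal entries (1,1,1,1,1,1,1).

The boundary map ∂_2: C_2 → C_1 sends each 2-simplex [p,q,r] to [q,r] − [p,r] + [p,q]. For instance
  ∂afh = fh − ah + af,
  ∂bcd = cd − bd + bc.
As a 24×16 matrix over Z this has rank 15, with invariant factors (1,1,1,1,1,1,1,1,1,1,1,1,1,1,1).

Now H_k = ker ∂_k / im ∂_{k+1}, so:

  H_0: rank C_0 − rank ∂_1 = 8 − 7 = 1, and the invariant factors of ∂_1 are all 1, so H_0 = Z.
  H_1: rank ker ∂_1 − rank ∂_2 = (24 − 7) − 15 = 2, and the invariant factors of ∂_2 are all 1, so H_1 = Z^2.
  H_2: rank ker ∂_2 − rank ∂_3 = (16 − 15) − 0 = 1, and there is no ∂_3, so H_2 = Z.

As a check, the Euler characteristic is 8 − 24 + 16 = 0, which agrees with 1 − 2 + 1 = 0.

H_0 ≅ Z,  H_1 ≅ Z^2,  H_2 ≅ Z.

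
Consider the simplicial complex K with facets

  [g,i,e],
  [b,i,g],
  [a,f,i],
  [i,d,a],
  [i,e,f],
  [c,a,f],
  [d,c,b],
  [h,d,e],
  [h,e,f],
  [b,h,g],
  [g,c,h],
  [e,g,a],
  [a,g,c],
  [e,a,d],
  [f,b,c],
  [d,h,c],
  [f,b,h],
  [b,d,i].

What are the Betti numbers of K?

Take the total order a < b < c < d < e < f < g < h < i on the vertex set. Then K (dimension 2) consists of the simplices:

  0-simplices (9): a, b, c, d, e, f, g, h, i
  1-simplices (27): ac, ad, ae, af, ag, ai, bc, bd, bf, bg, bh, bi, cd, cf, cg, ch, de, dh, di, ef, eg, eh, ei, fh, fi, gh, gi
  2-simplices (18): acf, acg, ade, adi, aeg, afi, bcd, bcf, bdi, bfh, bgh, bgi, cdh, cgh, deh, efh, efi, egi

Hence C_0 ≅ Z^9, C_1 ≅ Z^27, C_2 ≅ Z^18.

The boundary map ∂_1: C_1 → C_0 is given by ∂[p,q] = [q] − [p].
As a 9×27 matrix over Z this has rank 8, with invariant factors (1,1,1,1,1,1,1,1).

∂_2: C_2 → C_1 maps a triangle to the signed sum of its edges. For instance
  ∂bgi = gi − bi + bg,
  ∂acf = cf − af + ac.
This gives a 27×18 integer matrix of rank 18; reducing to Smith normal form yields diagonal entries (1,1,1,1,1,1,1,1,1,1,1,1,1,1,1,1,1,2).

Reading off H_k = ker ∂_k / im ∂_{k+1}:

  H_0: rank C_0 − rank ∂_1 = 9 − 8 = 1, and the invariant factors of ∂_1 are all 1, so H_0 = Z.
  H_1: rank ker ∂_1 − rank ∂_2 = (27 − 8) − 18 = 1, and ∂_2 has invariant factor 2 > 1, so H_1 = Z ⊕ Z/2.
  H_2: rank ker ∂_2 − rank ∂_3 = (18 − 18) − 0 = 0, and there is no ∂_3, so H_2 = 0.

Hence the Betti numbers are b_0 = 1, b_1 = 1, b_2 = 0.

b_0 = 1, b_1 = 1, b_2 = 0.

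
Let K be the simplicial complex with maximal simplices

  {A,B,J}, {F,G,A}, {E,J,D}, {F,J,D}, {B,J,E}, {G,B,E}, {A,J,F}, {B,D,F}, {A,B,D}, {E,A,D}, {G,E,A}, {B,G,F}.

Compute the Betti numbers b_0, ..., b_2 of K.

b_0 = 1, b_1 = 0, b_2 = 0.

Order the vertices as A < B < D < E < F < G < J. Listing each simplex with vertices in this order, K has dimension 2 with simplices:

  0-simplices (7): A, B, D, E, F, G, J
  1-simplices (18): AB, AD, AE, AF, AG, AJ, BD, BE, BF, BG, BJ, DE, DF, DJ, EG, EJ, FG, FJ
  2-simplices (12): ABD, ABJ, ADE, AEG, AFG, AFJ, BDF, BEG, BEJ, BFG, DEJ, DFJ

Hence C_0 ≅ Z^7, C_1 ≅ Z^18, C_2 ≅ Z^12.

The boundary map ∂_1: C_1 → C_0 sends each edge [p,q] (with p < q) to q − p.
The resulting 7×18 matrix has rank 6, and its Smith normal form has invariant factors (1,1,1,1,1,1).

∂_2: C_2 → C_1 acts by ∂[p,q,r] = [q,r] − [p,r] + [p,q]. For instance
  ∂DEJ = EJ − DJ + DE,
  ∂AFJ = FJ − AJ + AF.
The 18×12 boundary matrix has rank 12 and Smith normal form diag(1,1,1,1,1,1,1,1,1,1,1,2).

Computing H_k = (kernel of ∂_k) / (image of ∂_{k+1}):

  H_0: rank C_0 − rank ∂_1 = 7 − 6 = 1, and the invariant factors of ∂_1 are all 1, so H_0 = Z.
  H_1: rank ker ∂_1 − rank ∂_2 = (18 − 6) − 12 = 0, and ∂_2 has invariant factor 2 > 1, so H_1 = Z/2.
  H_2: rank ker ∂_2 − rank ∂_3 = (12 − 12) − 0 = 0, and there is no ∂_3, so H_2 = 0.

(K is a triangulation of the real projective plane RP^2.)

Hence the Betti numbers are b_0 = 1, b_1 = 0, b_2 = 0.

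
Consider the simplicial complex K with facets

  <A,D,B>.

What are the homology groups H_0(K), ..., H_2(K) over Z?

H_0 = Z,  H_1 = 0,  H_2 = 0.

Take the total order A < B < D on the vertex set. Then K (dimension 2) consists of the simplices:

  0-simplices (3): A, B, D
  1-simplices (3): AB, AD, BD
  2-simplices (1): ABD

so the chain groups are C_0 ≅ Z^3, C_1 ≅ Z^3, C_2 ≅ Z^1.

Boundary ∂_1: C_1 → C_0 maps an edge to its endpoints' difference, ∂[p,q] = q − p. For instance
  ∂BD = D − B.
The resulting 3×3 matrix has rank 2, and its Smith normal form has invariant factors (1,1).

∂_2: C_2 → C_1 maps a triangle to the signed sum of its edges. For instance
  ∂ABD = BD − AD + AB.
As a 3×1 matrix over Z this has rank 1, with invariant factors (1).

Computing H_k = (kernel of ∂_k) / (image of ∂_{k+1}):

  H_0: rank C_0 − rank ∂_1 = 3 − 2 = 1, and the invariant factors of ∂_1 are all 1, so H_0 ≅ Z.
  H_1: rank ker ∂_1 − rank ∂_2 = (3 − 2) − 1 = 0, and the invariant factors of ∂_2 are all 1, so H_1 ≅ 0.
  H_2: rank ker ∂_2 − rank ∂_3 = (1 − 1) − 0 = 0, and there is no ∂_3, so H_2 ≅ 0.

As a check, the Euler characteristic is 3 − 3 + 1 = 1, which agrees with 1 − 0 + 0 = 1.
(K is a triangulation of the 2-simplex.)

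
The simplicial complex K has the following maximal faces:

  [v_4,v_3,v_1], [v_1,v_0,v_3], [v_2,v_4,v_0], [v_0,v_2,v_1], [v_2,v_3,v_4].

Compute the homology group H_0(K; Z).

Take the total order v_0 < v_1 < v_2 < v_3 < v_4 on the vertex set. Then K (dimension 2) consists of the simplices:

  0-simplices (5): [v_0], [v_1], [v_2], [v_3], [v_4]
  1-simplices (10): [v_0,v_1], [v_0,v_2], [v_0,v_3], [v_0,v_4], [v_1,v_2], [v_1,v_3], [v_1,v_4], [v_2,v_3], [v_2,v_4], [v_3,v_4]
  2-simplices (5): [v_0,v_1,v_2], [v_0,v_1,v_3], [v_0,v_2,v_4], [v_1,v_3,v_4], [v_2,v_3,v_4]

so the chain groups are C_0 ≅ Z^5, C_1 ≅ Z^10, C_2 ≅ Z^5.

∂_1: C_1 → C_0 maps an edge to its endpoints' difference, ∂[p,q] = q − p. For instance
  ∂[v_0,v_3] = [v_3] − [v_0].
As a 5×10 matrix over Z this has rank 4, with invariant factors (1,1,1,1).

∂_2: C_2 → C_1 sends each 2-simplex [p,q,r] to [q,r] − [p,r] + [p,q]. For instance
  ∂[v_0,v_2,v_4] = [v_2,v_4] − [v_0,v_4] + [v_0,v_2],
  ∂[v_2,v_3,v_4] = [v_3,v_4] − [v_2,v_4] + [v_2,v_3].
As a 10×5 matrix over Z this has rank 5, with invariant factors (1,1,1,1,1).

Reading off H_k = ker ∂_k / im ∂_{k+1}:

  H_0: rank C_0 − rank ∂_1 = 5 − 4 = 1, and the invariant factors of ∂_1 are all 1, so H_0 = Z.

H_0 = Z.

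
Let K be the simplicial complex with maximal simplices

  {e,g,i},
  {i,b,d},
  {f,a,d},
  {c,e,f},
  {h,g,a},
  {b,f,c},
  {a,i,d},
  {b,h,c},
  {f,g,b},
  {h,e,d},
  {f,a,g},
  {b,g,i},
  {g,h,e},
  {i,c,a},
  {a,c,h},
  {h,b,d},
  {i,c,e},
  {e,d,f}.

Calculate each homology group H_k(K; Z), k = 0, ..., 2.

We work with the vertex ordering a < b < c < d < e < f < g < h < i. The simplices of K, each written with vertices in increasing order, are:

  0-simplices (9): a, b, c, d, e, f, g, h, i
  1-simplices (27): ac, ad, af, ag, ah, ai, bc, bd, bf, bg, bh, bi, ce, cf, ch, ci, de, df, dh, di, ef, eg, eh, ei, fg, gh, gi
  2-simplices (18): ach, aci, adf, adi, afg, agh, bcf, bch, bdh, bdi, bfg, bgi, cef, cei, def, deh, egh, egi

giving chain groups C_0 ≅ Z^9, C_1 ≅ Z^27, C_2 ≅ Z^18.

∂_1: C_1 → C_0 is given by ∂[p,q] = [q] − [p].
The resulting 9×27 matrix has rank 8, and its Smith normal form has invariant factors (1,1,1,1,1,1,1,1).

The boundary map ∂_2: C_2 → C_1 maps a triangle to the signed sum of its edges. For instance
  ∂egi = gi − ei + eg,
  ∂cei = ei − ci + ce.
As a 27×18 matrix over Z this has rank 17, with invariant factors (1,1,1,1,1,1,1,1,1,1,1,1,1,1,1,1,1).

Computing H_k = (kernel of ∂_k) / (image of ∂_{k+1}):

  H_0: rank C_0 − rank ∂_1 = 9 − 8 = 1, and the invariant factors of ∂_1 are all 1, so H_0 = Z.
  H_1: rank ker ∂_1 − rank ∂_2 = (27 − 8) − 17 = 2, and the invariant factors of ∂_2 are all 1, so H_1 = Z^2.
  H_2: rank ker ∂_2 − rank ∂_3 = (18 − 17) − 0 = 1, and there is no ∂_3, so H_2 = Z.

H_0 = Z,  H_1 = Z^2,  H_2 = Z.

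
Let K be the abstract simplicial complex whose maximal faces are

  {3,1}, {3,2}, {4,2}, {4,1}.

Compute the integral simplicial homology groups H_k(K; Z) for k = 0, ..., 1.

H_0 = Z,  H_1 = Z.

Fix the vertex order 1 < 2 < 3 < 4 and write every simplex with vertices in increasing order. Then dim K = 1 and the simplices of K are:

  0-simplices (4): [1], [2], [3], [4]
  1-simplices (4): [1,3], [1,4], [2,3], [2,4]

giving chain groups C_0 ≅ Z^4, C_1 ≅ Z^4.

∂_1: C_1 → C_0 is given by ∂[p,q] = [q] − [p]. For instance
  ∂[1,3] = [3] − [1].
As a 4×4 matrix over Z this has rank 3, with invariant factors (1,1,1).

Computing H_k = (kernel of ∂_k) / (image of ∂_{k+1}):

  H_0: rank C_0 − rank ∂_1 = 4 − 3 = 1, and the invariant factors of ∂_1 are all 1, so H_0 = Z.
  H_1: rank ker ∂_1 − rank ∂_2 = (4 − 3) − 0 = 1, and there is no ∂_2, so H_1 = Z.

As a check, the Euler characteristic is 4 − 4 = 0, which agrees with 1 − 1 = 0.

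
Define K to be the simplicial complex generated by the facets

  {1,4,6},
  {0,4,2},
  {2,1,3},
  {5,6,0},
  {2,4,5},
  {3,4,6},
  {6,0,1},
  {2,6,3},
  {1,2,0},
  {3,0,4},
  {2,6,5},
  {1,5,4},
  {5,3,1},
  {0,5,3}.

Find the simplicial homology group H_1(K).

H_1 ≅ Z^2.

Order the vertices as 0 < 1 < 2 < 3 < 4 < 5 < 6. Listing each simplex with vertices in this order, K has dimension 2 with simplices:

  0-simplices (7): [0], [1], [2], [3], [4], [5], [6]
  1-simplices (21): [0,1], [0,2], [0,3], [0,4], [0,5], [0,6], [1,2], [1,3], [1,4], [1,5], [1,6], [2,3], [2,4], [2,5], [2,6], [3,4], [3,5], [3,6], [4,5], [4,6], [5,6]
  2-simplices (14): [0,1,2], [0,1,6], [0,2,4], [0,3,4], [0,3,5], [0,5,6], [1,2,3], [1,3,5], [1,4,5], [1,4,6], [2,3,6], [2,4,5], [2,5,6], [3,4,6]

giving chain groups C_0 ≅ Z^7, C_1 ≅ Z^21, C_2 ≅ Z^14.

The boundary map ∂_1: C_1 → C_0 is given by ∂[p,q] = [q] − [p].
The resulting 7×21 matrix has rank 6, and its Smith normal form has invariant factors (1,1,1,1,1,1).

∂_2: C_2 → C_1 maps a triangle to the signed sum of its edges. For instance
  ∂[1,3,5] = [3,5] − [1,5] + [1,3],
  ∂[0,3,4] = [3,4] − [0,4] + [0,3].
The 21×14 boundary matrix has rank 13 and Smith normal form diag(1,1,1,1,1,1,1,1,1,1,1,1,1).

Computing H_k = (kernel of ∂_k) / (image of ∂_{k+1}):

  H_1: rank ker ∂_1 − rank ∂_2 = (21 − 6) − 13 = 2, and the invariant factors of ∂_2 are all 1, so H_1 = Z^2.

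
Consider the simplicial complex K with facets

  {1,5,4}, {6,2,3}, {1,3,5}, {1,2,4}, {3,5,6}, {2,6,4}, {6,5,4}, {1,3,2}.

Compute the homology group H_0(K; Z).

Order the vertices as 1 < 2 < 3 < 4 < 5 < 6. Listing each simplex with vertices in this order, K has dimension 2 with simplices:

  0-simplices (6): [1], [2], [3], [4], [5], [6]
  1-simplices (12): [1,2], [1,3], [1,4], [1,5], [2,3], [2,4], [2,6], [3,5], [3,6], [4,5], [4,6], [5,6]
  2-simplices (8): [1,2,3], [1,2,4], [1,3,5], [1,4,5], [2,3,6], [2,4,6], [3,5,6], [4,5,6]

so the chain groups are C_0 ≅ Z^6, C_1 ≅ Z^12, C_2 ≅ Z^8.

The boundary map ∂_1: C_1 → C_0 is given by ∂[p,q] = [q] − [p]. For instance
  ∂[2,3] = [3] − [2].
As a 6×12 matrix over Z this has rank 5, with invariant factors (1,1,1,1,1).

The boundary map ∂_2: C_2 → C_1 sends each 2-simplex [p,q,r] to [q,r] − [p,r] + [p,q]. For instance
  ∂[4,5,6] = [5,6] − [4,6] + [4,5],
  ∂[2,3,6] = [3,6] − [2,6] + [2,3].
This gives a 12×8 integer matrix of rank 7; reducing to Smith normal form yields diagonal entries (1,1,1,1,1,1,1).

Now H_k = ker ∂_k / im ∂_{k+1}, so:

  H_0: rank C_0 − rank ∂_1 = 6 − 5 = 1, and the invariant factors of ∂_1 are all 1, so H_0 ≅ Z.

H_0 = Z.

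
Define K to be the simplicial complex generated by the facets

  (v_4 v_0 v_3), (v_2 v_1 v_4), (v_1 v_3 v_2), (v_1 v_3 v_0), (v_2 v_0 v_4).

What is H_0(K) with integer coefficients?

We work with the vertex ordering v_0 < v_1 < v_2 < v_3 < v_4. The simplices of K, each written with vertices in increasing order, are:

  0-simplices (5): [v_0], [v_1], [v_2], [v_3], [v_4]
  1-simplices (10): [v_0,v_1], [v_0,v_2], [v_0,v_3], [v_0,v_4], [v_1,v_2], [v_1,v_3], [v_1,v_4], [v_2,v_3], [v_2,v_4], [v_3,v_4]
  2-simplices (5): [v_0,v_1,v_3], [v_0,v_2,v_4], [v_0,v_3,v_4], [v_1,v_2,v_3], [v_1,v_2,v_4]

Hence C_0 ≅ Z^5, C_1 ≅ Z^10, C_2 ≅ Z^5.

The boundary map ∂_1: C_1 → C_0 maps an edge to its endpoints' difference, ∂[p,q] = q − p.
The 5×10 boundary matrix has rank 4 and Smith normal form diag(1,1,1,1).

Boundary ∂_2: C_2 → C_1 maps a triangle to the signed sum of its edges. For instance
  ∂[v_0,v_2,v_4] = [v_2,v_4] − [v_0,v_4] + [v_0,v_2],
  ∂[v_0,v_1,v_3] = [v_1,v_3] − [v_0,v_3] + [v_0,v_1].
The 10×5 boundary matrix has rank 5 and Smith normal form diag(1,1,1,1,1).

From H_k ≅ ker(∂_k) / im(∂_{k+1}) we obtain:

  H_0: rank C_0 − rank ∂_1 = 5 − 4 = 1, and the invariant factors of ∂_1 are all 1, so H_0 ≅ Z.

H_0 ≅ Z.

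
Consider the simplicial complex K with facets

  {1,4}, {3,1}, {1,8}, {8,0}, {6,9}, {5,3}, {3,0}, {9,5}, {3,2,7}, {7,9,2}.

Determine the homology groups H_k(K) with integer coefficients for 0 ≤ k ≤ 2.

H_0 ≅ Z,  H_1 ≅ Z^2,  H_2 = 0.

Take the total order 0 < 1 < 2 < 3 < 4 < 5 < 6 < 7 < 8 < 9 on the vertex set. Then K (dimension 2) consists of the simplices:

  0-simplices (10): [0], [1], [2], [3], [4], [5], [6], [7], [8], [9]
  1-simplices (13): [0,3], [0,8], [1,3], [1,4], [1,8], [2,3], [2,7], [2,9], [3,5], [3,7], [5,9], [6,9], [7,9]
  2-simplices (2): [2,3,7], [2,7,9]

so the chain groups are C_0 ≅ Z^10, C_1 ≅ Z^13, C_2 ≅ Z^2.

Boundary ∂_1: C_1 → C_0 sends each edge [p,q] (with p < q) to q − p. For instance
  ∂[6,9] = [9] − [6].
The 10×13 boundary matrix has rank 9 and Smith normal form diag(1,1,1,1,1,1,1,1,1).

The boundary map ∂_2: C_2 → C_1 maps a triangle to the signed sum of its edges. For instance
  ∂[2,3,7] = [3,7] − [2,7] + [2,3],
  ∂[2,7,9] = [7,9] − [2,9] + [2,7].
The resulting 13×2 matrix has rank 2, and its Smith normal form has invariant factors (1,1).

From H_k ≅ ker(∂_k) / im(∂_{k+1}) we obtain:

  H_0: rank C_0 − rank ∂_1 = 10 − 9 = 1, and the invariant factors of ∂_1 are all 1, so H_0 = Z.
  H_1: rank ker ∂_1 − rank ∂_2 = (13 − 9) − 2 = 2, and the invariant factors of ∂_2 are all 1, so H_1 = Z^2.
  H_2: rank ker ∂_2 − rank ∂_3 = (2 − 2) − 0 = 0, and there is no ∂_3, so H_2 = 0.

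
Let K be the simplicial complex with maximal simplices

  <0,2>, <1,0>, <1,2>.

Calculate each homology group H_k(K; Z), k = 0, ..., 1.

We work with the vertex ordering 0 < 1 < 2. The simplices of K, each written with vertices in increasing order, are:

  0-simplices (3): [0], [1], [2]
  1-simplices (3): [0,1], [0,2], [1,2]

so the chain groups are C_0 ≅ Z^3, C_1 ≅ Z^3.

Boundary ∂_1: C_1 → C_0 maps an edge to its endpoints' difference, ∂[p,q] = q − p.
This gives a 3×3 integer matrix of rank 2; reducing to Smith normal form yields diagonal entries (1,1).

Computing H_k = (kernel of ∂_k) / (image of ∂_{k+1}):

  H_0: rank C_0 − rank ∂_1 = 3 − 2 = 1, and the invariant factors of ∂_1 are all 1, so H_0 ≅ Z.
  H_1: rank ker ∂_1 − rank ∂_2 = (3 − 2) − 0 = 1, and there is no ∂_2, so H_1 ≅ Z.

As a check, the Euler characteristic is 3 − 3 = 0, which agrees with 1 − 1 = 0.

H_0 ≅ Z,  H_1 ≅ Z.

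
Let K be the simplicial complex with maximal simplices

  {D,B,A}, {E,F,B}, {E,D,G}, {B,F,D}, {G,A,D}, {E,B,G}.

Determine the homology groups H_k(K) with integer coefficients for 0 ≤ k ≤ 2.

Take the total order A < B < D < E < F < G on the vertex set. Then K (dimension 2) consists of the simplices:

  0-simplices (6): A, B, D, E, F, G
  1-simplices (12): AB, AD, AG, BD, BE, BF, BG, DE, DF, DG, EF, EG
  2-simplices (6): ABD, ADG, BDF, BEF, BEG, DEG

so the chain groups are C_0 ≅ Z^6, C_1 ≅ Z^12, C_2 ≅ Z^6.

Boundary ∂_1: C_1 → C_0 is given by ∂[p,q] = [q] − [p].
The resulting 6×12 matrix has rank 5, and its Smith normal form has invariant factors (1,1,1,1,1).

The boundary map ∂_2: C_2 → C_1 maps a triangle to the signed sum of its edges. For instance
  ∂ADG = DG − AG + AD,
  ∂BDF = DF − BF + BD.
This gives a 12×6 integer matrix of rank 6; reducing to Smith normal form yields diagonal entries (1,1,1,1,1,1).

Now H_k = ker ∂_k / im ∂_{k+1}, so:

  H_0: rank C_0 − rank ∂_1 = 6 − 5 = 1, and the invariant factors of ∂_1 are all 1, so H_0 = Z.
  H_1: rank ker ∂_1 − rank ∂_2 = (12 − 5) − 6 = 1, and the invariant factors of ∂_2 are all 1, so H_1 = Z.
  H_2: rank ker ∂_2 − rank ∂_3 = (6 − 6) − 0 = 0, and there is no ∂_3, so H_2 = 0.

As a check, the Euler characteristic is 6 − 12 + 6 = 0, which agrees with 1 − 1 + 0 = 0.

H_0 ≅ Z,  H_1 ≅ Z,  H_2 = 0.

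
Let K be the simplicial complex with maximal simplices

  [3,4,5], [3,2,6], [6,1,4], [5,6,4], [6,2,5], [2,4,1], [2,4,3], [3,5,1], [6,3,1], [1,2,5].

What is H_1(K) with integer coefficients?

H_1 ≅ Z/2.

Fix the vertex order 1 < 2 < 3 < 4 < 5 < 6 and write every simplex with vertices in increasing order. Then dim K = 2 and the simplices of K are:

  0-simplices (6): [1], [2], [3], [4], [5], [6]
  1-simplices (15): [1,2], [1,3], [1,4], [1,5], [1,6], [2,3], [2,4], [2,5], [2,6], [3,4], [3,5], [3,6], [4,5], [4,6], [5,6]
  2-simplices (10): [1,2,4], [1,2,5], [1,3,5], [1,3,6], [1,4,6], [2,3,4], [2,3,6], [2,5,6], [3,4,5], [4,5,6]

giving chain groups C_0 ≅ Z^6, C_1 ≅ Z^15, C_2 ≅ Z^10.

∂_1: C_1 → C_0 is given by ∂[p,q] = [q] − [p]. For instance
  ∂[1,3] = [3] − [1].
This gives a 6×15 integer matrix of rank 5; reducing to Smith normal form yields diagonal entries (1,1,1,1,1).

Boundary ∂_2: C_2 → C_1 acts by ∂[p,q,r] = [q,r] − [p,r] + [p,q]. For instance
  ∂[3,4,5] = [4,5] − [3,5] + [3,4],
  ∂[1,2,4] = [2,4] − [1,4] + [1,2].
The 15×10 boundary matrix has rank 10 and Smith normal form diag(1,1,1,1,1,1,1,1,1,2).

Now H_k = ker ∂_k / im ∂_{k+1}, so:

  H_1: rank ker ∂_1 − rank ∂_2 = (15 − 5) − 10 = 0, and ∂_2 has invariant factor 2 > 1, so H_1 = Z/2.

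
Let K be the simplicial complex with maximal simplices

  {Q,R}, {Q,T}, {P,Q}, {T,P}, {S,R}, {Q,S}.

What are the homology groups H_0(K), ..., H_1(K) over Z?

Order the vertices as P < Q < R < S < T. Listing each simplex with vertices in this order, K has dimension 1 with simplices:

  0-simplices (5): P, Q, R, S, T
  1-simplices (6): PQ, PT, QR, QS, QT, RS

Hence C_0 ≅ Z^5, C_1 ≅ Z^6.

Boundary ∂_1: C_1 → C_0 maps an edge to its endpoints' difference, ∂[p,q] = q − p. For instance
  ∂QS = S − Q.
The 5×6 boundary matrix has rank 4 and Smith normal form diag(1,1,1,1).

Computing H_k = (kernel of ∂_k) / (image of ∂_{k+1}):

  H_0: rank C_0 − rank ∂_1 = 5 − 4 = 1, and the invariant factors of ∂_1 are all 1, so H_0 ≅ Z.
  H_1: rank ker ∂_1 − rank ∂_2 = (6 − 4) − 0 = 2, and there is no ∂_2, so H_1 ≅ Z^2.

H_0 = Z,  H_1 = Z^2.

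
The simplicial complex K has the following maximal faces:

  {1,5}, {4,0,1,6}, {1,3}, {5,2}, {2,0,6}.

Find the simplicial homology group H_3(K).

Take the total order 0 < 1 < 2 < 3 < 4 < 5 < 6 on the vertex set. Then K (dimension 3) consists of the simplices:

  0-simplices (7): [0], [1], [2], [3], [4], [5], [6]
  1-simplices (11): [0,1], [0,2], [0,4], [0,6], [1,3], [1,4], [1,5], [1,6], [2,5], [2,6], [4,6]
  2-simplices (5): [0,1,4], [0,1,6], [0,2,6], [0,4,6], [1,4,6]
  3-simplices (1): [0,1,4,6]

so the chain groups are C_0 ≅ Z^7, C_1 ≅ Z^11, C_2 ≅ Z^5, C_3 ≅ Z^1.

The boundary map ∂_1: C_1 → C_0 is given by ∂[p,q] = [q] − [p]. For instance
  ∂[0,6] = [6] − [0].
As a 7×11 matrix over Z this has rank 6, with invariant factors (1,1,1,1,1,1).

Boundary ∂_2: C_2 → C_1 maps a triangle to the signed sum of its edges. For instance
  ∂[0,4,6] = [4,6] − [0,6] + [0,4],
  ∂[0,1,6] = [1,6] − [0,6] + [0,1].
The resulting 11×5 matrix has rank 4, and its Smith normal form has invariant factors (1,1,1,1).

∂_3: C_3 → C_2 sends each 3-simplex σ to the alternating sum Σ_i (−1)^i (σ with its i-th vertex removed). For instance
  ∂[0,1,4,6] = [1,4,6] − [0,4,6] + [0,1,6] − [0,1,4].
As a 5×1 matrix over Z this has rank 1, with invariant factors (1).

Computing H_k = (kernel of ∂_k) / (image of ∂_{k+1}):

  H_3: rank ker ∂_3 − rank ∂_4 = (1 − 1) − 0 = 0, and there is no ∂_4, so H_3 ≅ 0.

H_3 ≅ 0.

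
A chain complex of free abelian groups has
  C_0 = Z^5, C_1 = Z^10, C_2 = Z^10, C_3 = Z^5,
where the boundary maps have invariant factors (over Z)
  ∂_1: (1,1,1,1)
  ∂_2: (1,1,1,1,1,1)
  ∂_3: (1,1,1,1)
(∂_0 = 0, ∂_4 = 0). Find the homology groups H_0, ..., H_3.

H_0: b_0 = 5 − 0 − 4 = 1; torsion from ∂_1 factors > 1: none. So H_0 ≅ Z.
H_1: b_1 = 10 − 4 − 6 = 0; torsion from ∂_2 factors > 1: none. So H_1 ≅ 0.
H_2: b_2 = 10 − 6 − 4 = 0; torsion from ∂_3 factors > 1: none. So H_2 ≅ 0.
H_3: b_3 = 5 − 4 − 0 = 1; torsion from ∂_4 factors > 1: none. So H_3 ≅ Z.

H_0 ≅ Z,  H_1 = 0,  H_2 = 0,  H_3 ≅ Z.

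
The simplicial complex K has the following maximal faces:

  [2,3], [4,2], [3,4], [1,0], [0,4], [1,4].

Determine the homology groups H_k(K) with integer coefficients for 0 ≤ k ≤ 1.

Order the vertices as 0 < 1 < 2 < 3 < 4. Listing each simplex with vertices in this order, K has dimension 1 with simplices:

  0-simplices (5): [0], [1], [2], [3], [4]
  1-simplices (6): [0,1], [0,4], [1,4], [2,3], [2,4], [3,4]

so the chain groups are C_0 ≅ Z^5, C_1 ≅ Z^6.

Boundary ∂_1: C_1 → C_0 sends each edge [p,q] (with p < q) to q − p.
The resulting 5×6 matrix has rank 4, and its Smith normal form has invariant factors (1,1,1,1).

Computing H_k = (kernel of ∂_k) / (image of ∂_{k+1}):

  H_0: rank C_0 − rank ∂_1 = 5 − 4 = 1, and the invariant factors of ∂_1 are all 1, so H_0 ≅ Z.
  H_1: rank ker ∂_1 − rank ∂_2 = (6 − 4) − 0 = 2, and there is no ∂_2, so H_1 ≅ Z^2.

H_0 = Z,  H_1 = Z^2.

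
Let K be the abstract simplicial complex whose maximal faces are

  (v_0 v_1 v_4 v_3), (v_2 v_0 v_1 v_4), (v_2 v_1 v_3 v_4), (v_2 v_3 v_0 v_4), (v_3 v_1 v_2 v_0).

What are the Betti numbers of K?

Fix the vertex order v_0 < v_1 < v_2 < v_3 < v_4 and write every simplex with vertices in increasing order. Then dim K = 3 and the simplices of K are:

  0-simplices (5): [v_0], [v_1], [v_2], [v_3], [v_4]
  1-simplices (10): [v_0,v_1], [v_0,v_2], [v_0,v_3], [v_0,v_4], [v_1,v_2], [v_1,v_3], [v_1,v_4], [v_2,v_3], [v_2,v_4], [v_3,v_4]
  2-simplices (10): [v_0,v_1,v_2], [v_0,v_1,v_3], [v_0,v_1,v_4], [v_0,v_2,v_3], [v_0,v_2,v_4], [v_0,v_3,v_4], [v_1,v_2,v_3], [v_1,v_2,v_4], [v_1,v_3,v_4], [v_2,v_3,v_4]
  3-simplices (5): [v_0,v_1,v_2,v_3], [v_0,v_1,v_2,v_4], [v_0,v_1,v_3,v_4], [v_0,v_2,v_3,v_4], [v_1,v_2,v_3,v_4]

giving chain groups C_0 ≅ Z^5, C_1 ≅ Z^10, C_2 ≅ Z^10, C_3 ≅ Z^5.

∂_1: C_1 → C_0 sends each edge [p,q] (with p < q) to q − p. For instance
  ∂[v_1,v_2] = [v_2] − [v_1].
The 5×10 boundary matrix has rank 4 and Smith normal form diag(1,1,1,1).

The boundary map ∂_2: C_2 → C_1 maps a triangle to the signed sum of its edges. For instance
  ∂[v_1,v_2,v_3] = [v_2,v_3] − [v_1,v_3] + [v_1,v_2],
  ∂[v_0,v_1,v_2] = [v_1,v_2] − [v_0,v_2] + [v_0,v_1].
As a 10×10 matrix over Z this has rank 6, with invariant factors (1,1,1,1,1,1).

The boundary map ∂_3: C_3 → C_2 sends each 3-simplex σ to the alternating sum Σ_i (−1)^i (σ with its i-th vertex removed). For instance
  ∂[v_1,v_2,v_3,v_4] = [v_2,v_3,v_4] − [v_1,v_3,v_4] + [v_1,v_2,v_4] − [v_1,v_2,v_3],
  ∂[v_0,v_1,v_3,v_4] = [v_1,v_3,v_4] − [v_0,v_3,v_4] + [v_0,v_1,v_4] − [v_0,v_1,v_3].
The resulting 10×5 matrix has rank 4, and its Smith normal form has invariant factors (1,1,1,1).

Reading off H_k = ker ∂_k / im ∂_{k+1}:

  H_0: rank C_0 − rank ∂_1 = 5 − 4 = 1, and the invariant factors of ∂_1 are all 1, so H_0 ≅ Z.
  H_1: rank ker ∂_1 − rank ∂_2 = (10 − 4) − 6 = 0, and the invariant factors of ∂_2 are all 1, so H_1 ≅ 0.
  H_2: rank ker ∂_2 − rank ∂_3 = (10 − 6) − 4 = 0, and the invariant factors of ∂_3 are all 1, so H_2 ≅ 0.
  H_3: rank ker ∂_3 − rank ∂_4 = (5 − 4) − 0 = 1, and there is no ∂_4, so H_3 ≅ Z.

Hence the Betti numbers are b_0 = 1, b_1 = 0, b_2 = 0, b_3 = 1.

b_0 = 1, b_1 = 0, b_2 = 0, b_3 = 1.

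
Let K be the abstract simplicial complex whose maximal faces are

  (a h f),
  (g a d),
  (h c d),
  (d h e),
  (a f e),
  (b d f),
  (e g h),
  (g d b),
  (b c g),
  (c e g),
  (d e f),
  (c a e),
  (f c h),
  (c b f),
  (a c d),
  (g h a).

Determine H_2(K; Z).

H_2 = Z.

Order the vertices as a < b < c < d < e < f < g < h. Listing each simplex with vertices in this order, K has dimension 2 with simplices:

  0-simplices (8): a, b, c, d, e, f, g, h
  1-simplices (24): ac, ad, ae, af, ag, ah, bc, bd, bf, bg, cd, ce, cf, cg, ch, de, df, dg, dh, ef, eg, eh, fh, gh
  2-simplices (16): acd, ace, adg, aef, afh, agh, bcf, bcg, bdf, bdg, cdh, ceg, cfh, def, deh, egh

so the chain groups are C_0 ≅ Z^8, C_1 ≅ Z^24, C_2 ≅ Z^16.

∂_1: C_1 → C_0 maps an edge to its endpoints' difference, ∂[p,q] = q − p.
The 8×24 boundary matrix has rank 7 and Smith normal form diag(1,1,1,1,1,1,1).

Boundary ∂_2: C_2 → C_1 acts by ∂[p,q,r] = [q,r] − [p,r] + [p,q]. For instance
  ∂bdf = df − bf + bd,
  ∂ace = ce − ae + ac.
This gives a 24×16 integer matrix of rank 15; reducing to Smith normal form yields diagonal entries (1,1,1,1,1,1,1,1,1,1,1,1,1,1,1).

From H_k ≅ ker(∂_k) / im(∂_{k+1}) we obtain:

  H_2: rank ker ∂_2 − rank ∂_3 = (16 − 15) − 0 = 1, and there is no ∂_3, so H_2 ≅ Z.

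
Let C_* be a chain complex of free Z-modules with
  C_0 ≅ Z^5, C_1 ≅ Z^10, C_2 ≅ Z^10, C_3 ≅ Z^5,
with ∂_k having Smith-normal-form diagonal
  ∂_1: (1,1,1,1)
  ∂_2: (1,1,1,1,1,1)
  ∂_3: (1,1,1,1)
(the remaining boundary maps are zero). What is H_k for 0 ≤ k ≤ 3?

H_0: b_0 = 5 − 0 − 4 = 1; torsion from ∂_1 factors > 1: none. So H_0 = Z.
H_1: b_1 = 10 − 4 − 6 = 0; torsion from ∂_2 factors > 1: none. So H_1 = 0.
H_2: b_2 = 10 − 6 − 4 = 0; torsion from ∂_3 factors > 1: none. So H_2 = 0.
H_3: b_3 = 5 − 4 − 0 = 1; torsion from ∂_4 factors > 1: none. So H_3 = Z.

H_0 = Z,  H_1 = 0,  H_2 = 0,  H_3 = Z.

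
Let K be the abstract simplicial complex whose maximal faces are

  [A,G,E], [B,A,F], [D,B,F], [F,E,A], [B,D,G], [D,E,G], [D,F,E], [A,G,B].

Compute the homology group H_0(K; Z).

H_0 ≅ Z.

We work with the vertex ordering A < B < D < E < F < G. The simplices of K, each written with vertices in increasing order, are:

  0-simplices (6): A, B, D, E, F, G
  1-simplices (12): AB, AE, AF, AG, BD, BF, BG, DE, DF, DG, EF, EG
  2-simplices (8): ABF, ABG, AEF, AEG, BDF, BDG, DEF, DEG

so the chain groups are C_0 ≅ Z^6, C_1 ≅ Z^12, C_2 ≅ Z^8.

∂_1: C_1 → C_0 sends each edge [p,q] (with p < q) to q − p.
As a 6×12 matrix over Z this has rank 5, with invariant factors (1,1,1,1,1).

Boundary ∂_2: C_2 → C_1 sends each 2-simplex [p,q,r] to [q,r] − [p,r] + [p,q]. For instance
  ∂AEG = EG − AG + AE,
  ∂DEG = EG − DG + DE.
This gives a 12×8 integer matrix of rank 7; reducing to Smith normal form yields diagonal entries (1,1,1,1,1,1,1).

Now H_k = ker ∂_k / im ∂_{k+1}, so:

  H_0: rank C_0 − rank ∂_1 = 6 − 5 = 1, and the invariant factors of ∂_1 are all 1, so H_0 = Z.

(K is a triangulation of the 2-sphere S^2.)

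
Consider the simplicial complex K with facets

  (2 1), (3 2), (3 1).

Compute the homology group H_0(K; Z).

H_0 = Z.

We work with the vertex ordering 1 < 2 < 3. The simplices of K, each written with vertices in increasing order, are:

  0-simplices (3): [1], [2], [3]
  1-simplices (3): [1,2], [1,3], [2,3]

Hence C_0 ≅ Z^3, C_1 ≅ Z^3.

Boundary ∂_1: C_1 → C_0 maps an edge to its endpoints' difference, ∂[p,q] = q − p. For instance
  ∂[1,3] = [3] − [1].
As a 3×3 matrix over Z this has rank 2, with invariant factors (1,1).

Reading off H_k = ker ∂_k / im ∂_{k+1}:

  H_0: rank C_0 − rank ∂_1 = 3 − 2 = 1, and the invariant factors of ∂_1 are all 1, so H_0 = Z.

(K is a triangulation of the circle S^1.)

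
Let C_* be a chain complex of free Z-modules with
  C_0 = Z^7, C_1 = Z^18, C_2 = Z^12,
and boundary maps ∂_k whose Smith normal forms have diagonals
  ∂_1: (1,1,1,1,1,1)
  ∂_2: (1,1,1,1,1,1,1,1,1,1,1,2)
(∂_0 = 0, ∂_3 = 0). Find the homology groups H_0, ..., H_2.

H_0 = Z,  H_1 = Z/2,  H_2 = 0.

H_0: b_0 = 7 − 0 − 6 = 1; torsion from ∂_1 factors > 1: none. So H_0 = Z.
H_1: b_1 = 18 − 6 − 12 = 0; torsion from ∂_2 factors > 1: [2]. So H_1 = Z/2.
H_2: b_2 = 12 − 12 − 0 = 0; torsion from ∂_3 factors > 1: none. So H_2 = 0.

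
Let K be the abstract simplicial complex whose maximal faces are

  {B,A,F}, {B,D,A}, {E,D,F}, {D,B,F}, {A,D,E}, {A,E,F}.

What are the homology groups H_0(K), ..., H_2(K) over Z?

H_0 ≅ Z,  H_1 = 0,  H_2 ≅ Z.

Take the total order A < B < D < E < F on the vertex set. Then K (dimension 2) consists of the simplices:

  0-simplices (5): A, B, D, E, F
  1-simplices (9): AB, AD, AE, AF, BD, BF, DE, DF, EF
  2-simplices (6): ABD, ABF, ADE, AEF, BDF, DEF

giving chain groups C_0 ≅ Z^5, C_1 ≅ Z^9, C_2 ≅ Z^6.

The boundary map ∂_1: C_1 → C_0 maps an edge to its endpoints' difference, ∂[p,q] = q − p.
This gives a 5×9 integer matrix of rank 4; reducing to Smith normal form yields diagonal entries (1,1,1,1).

The boundary map ∂_2: C_2 → C_1 acts by ∂[p,q,r] = [q,r] − [p,r] + [p,q]. For instance
  ∂ADE = DE − AE + AD,
  ∂ABF = BF − AF + AB.
The 9×6 boundary matrix has rank 5 and Smith normal form diag(1,1,1,1,1).

From H_k ≅ ker(∂_k) / im(∂_{k+1}) we obtain:

  H_0: rank C_0 − rank ∂_1 = 5 − 4 = 1, and the invariant factors of ∂_1 are all 1, so H_0 ≅ Z.
  H_1: rank ker ∂_1 − rank ∂_2 = (9 − 4) − 5 = 0, and the invariant factors of ∂_2 are all 1, so H_1 ≅ 0.
  H_2: rank ker ∂_2 − rank ∂_3 = (6 − 5) − 0 = 1, and there is no ∂_3, so H_2 ≅ Z.

As a check, the Euler characteristic is 5 − 9 + 6 = 2, which agrees with 1 − 0 + 1 = 2.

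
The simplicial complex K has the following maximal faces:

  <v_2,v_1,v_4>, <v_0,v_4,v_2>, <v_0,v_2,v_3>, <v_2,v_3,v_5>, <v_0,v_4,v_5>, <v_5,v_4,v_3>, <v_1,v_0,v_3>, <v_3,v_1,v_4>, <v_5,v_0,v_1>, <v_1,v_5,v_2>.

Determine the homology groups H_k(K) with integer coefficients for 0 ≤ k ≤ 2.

K has 6 vertices, 15 edges, 10 triangles.
rank ∂_0 = 0, rank ∂_1 = 5 ⇒ b_0 = 6 − 0 − 5 = 1; all invariant factors of ∂_1 are 1 so no torsion. So H_0 ≅ Z.
rank ∂_1 = 5, rank ∂_2 = 10 ⇒ b_1 = 15 − 5 − 10 = 0; ∂_2 has invariant factor(s) [2] giving torsion. So H_1 ≅ Z/2.
rank ∂_2 = 10, rank ∂_3 = 0 ⇒ b_2 = 10 − 10 − 0 = 0. So H_2 ≅ 0.

H_0 ≅ Z,  H_1 ≅ Z/2,  H_2 = 0.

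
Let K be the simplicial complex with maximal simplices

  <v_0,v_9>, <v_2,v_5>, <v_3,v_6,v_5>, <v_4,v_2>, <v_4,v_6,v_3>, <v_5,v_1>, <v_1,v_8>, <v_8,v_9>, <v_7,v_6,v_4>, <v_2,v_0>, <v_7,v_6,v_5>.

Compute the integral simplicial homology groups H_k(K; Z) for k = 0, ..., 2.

H_0 ≅ Z,  H_1 ≅ Z^2,  H_2 = 0.

K has 10 vertices, 15 edges, 4 triangles.
rank ∂_0 = 0, rank ∂_1 = 9 ⇒ b_0 = 10 − 0 − 9 = 1; all invariant factors of ∂_1 are 1 so no torsion. So H_0 ≅ Z.
rank ∂_1 = 9, rank ∂_2 = 4 ⇒ b_1 = 15 − 9 − 4 = 2; all invariant factors of ∂_2 are 1 so no torsion. So H_1 ≅ Z^2.
rank ∂_2 = 4, rank ∂_3 = 0 ⇒ b_2 = 4 − 4 − 0 = 0. So H_2 ≅ 0.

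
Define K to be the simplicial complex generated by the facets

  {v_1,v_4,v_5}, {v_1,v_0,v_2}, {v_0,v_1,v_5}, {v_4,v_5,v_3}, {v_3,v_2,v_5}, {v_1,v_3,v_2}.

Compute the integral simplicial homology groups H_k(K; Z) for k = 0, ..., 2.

H_0 = Z,  H_1 = Z,  H_2 = 0.

We work with the vertex ordering v_0 < v_1 < v_2 < v_3 < v_4 < v_5. The simplices of K, each written with vertices in increasing order, are:

  0-simplices (6): [v_0], [v_1], [v_2], [v_3], [v_4], [v_5]
  1-simplices (12): [v_0,v_1], [v_0,v_2], [v_0,v_5], [v_1,v_2], [v_1,v_3], [v_1,v_4], [v_1,v_5], [v_2,v_3], [v_2,v_5], [v_3,v_4], [v_3,v_5], [v_4,v_5]
  2-simplices (6): [v_0,v_1,v_2], [v_0,v_1,v_5], [v_1,v_2,v_3], [v_1,v_4,v_5], [v_2,v_3,v_5], [v_3,v_4,v_5]

giving chain groups C_0 ≅ Z^6, C_1 ≅ Z^12, C_2 ≅ Z^6.

The boundary map ∂_1: C_1 → C_0 maps an edge to its endpoints' difference, ∂[p,q] = q − p.
This gives a 6×12 integer matrix of rank 5; reducing to Smith normal form yields diagonal entries (1,1,1,1,1).

The boundary map ∂_2: C_2 → C_1 maps a triangle to the signed sum of its edges. For instance
  ∂[v_2,v_3,v_5] = [v_3,v_5] − [v_2,v_5] + [v_2,v_3],
  ∂[v_1,v_2,v_3] = [v_2,v_3] − [v_1,v_3] + [v_1,v_2].
This gives a 12×6 integer matrix of rank 6; reducing to Smith normal form yields diagonal entries (1,1,1,1,1,1).

Computing H_k = (kernel of ∂_k) / (image of ∂_{k+1}):

  H_0: rank C_0 − rank ∂_1 = 6 − 5 = 1, and the invariant factors of ∂_1 are all 1, so H_0 ≅ Z.
  H_1: rank ker ∂_1 − rank ∂_2 = (12 − 5) − 6 = 1, and the invariant factors of ∂_2 are all 1, so H_1 ≅ Z.
  H_2: rank ker ∂_2 − rank ∂_3 = (6 − 6) − 0 = 0, and there is no ∂_3, so H_2 ≅ 0.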